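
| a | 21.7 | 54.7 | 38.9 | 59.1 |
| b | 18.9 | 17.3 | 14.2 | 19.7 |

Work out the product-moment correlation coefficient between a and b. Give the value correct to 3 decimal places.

0.135

n = 4, Σa = 174.4, Σb = 70.1, Σa² = 8469, Σb² = 1246.23, Σab = 3073.09
nΣab − ΣaΣb = 12292.36 − 12225.44 = 66.92
nΣa² − (Σa)² = 33876 − 30415.36 = 3460.64; nΣb² − (Σb)² = 4984.92 − 4914.01 = 70.91
r = 66.92 / √(3460.64 × 70.91) = 66.92 / 495.3726 ≈ 0.135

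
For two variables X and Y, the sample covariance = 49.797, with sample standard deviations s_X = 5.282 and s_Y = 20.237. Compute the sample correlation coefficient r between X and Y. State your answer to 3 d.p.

r = Cov(X,Y) / (s_X · s_Y) = 49.797 / (5.282 × 20.237)
  = 49.797 / 106.8918 ≈ 0.466

0.466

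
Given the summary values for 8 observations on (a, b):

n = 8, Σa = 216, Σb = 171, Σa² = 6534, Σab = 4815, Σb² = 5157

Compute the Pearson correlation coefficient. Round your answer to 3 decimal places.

r = (nΣab − ΣaΣb) / √[(nΣa² − (Σa)²)(nΣb² − (Σb)²)]
Numerator: 8×4815 − 216×171 = 1584
Denominator: √[(52272 − 46656)(41256 − 29241)] = √[5616 × 12015] = 8214.3922
r = 1584 / 8214.3922 ≈ 0.193

0.193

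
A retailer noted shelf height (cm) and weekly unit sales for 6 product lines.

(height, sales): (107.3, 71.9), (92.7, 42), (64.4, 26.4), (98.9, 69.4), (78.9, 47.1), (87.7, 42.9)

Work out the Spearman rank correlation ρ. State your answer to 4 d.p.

0.7714

Rank height: 6, 4, 1, 5, 2, 3
Rank sales: 6, 2, 1, 5, 4, 3
d = rank(height) − rank(sales): 0, 2, 0, 0, -2, 0; Σd² = 8
ρ = 1 − 6Σd² / [n(n²−1)] = 1 − 6×8 / (6×35) = 1 − 48/210 ≈ 0.7714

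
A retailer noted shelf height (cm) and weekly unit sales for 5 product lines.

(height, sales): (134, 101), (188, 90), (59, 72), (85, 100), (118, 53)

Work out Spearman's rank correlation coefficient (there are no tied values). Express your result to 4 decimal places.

0.3000

Rank height: 4, 5, 1, 2, 3
Rank sales: 5, 3, 2, 4, 1
d = rank(height) − rank(sales): -1, 2, -1, -2, 2; Σd² = 14
ρ = 1 − 6Σd² / [n(n²−1)] = 1 − 6×14 / (5×24) = 1 − 84/120 ≈ 0.3000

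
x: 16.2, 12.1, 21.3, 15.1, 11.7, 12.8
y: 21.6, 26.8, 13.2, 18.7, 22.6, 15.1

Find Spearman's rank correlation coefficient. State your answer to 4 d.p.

Rank x: 5, 2, 6, 4, 1, 3
Rank y: 4, 6, 1, 3, 5, 2
d = rank(x) − rank(y): 1, -4, 5, 1, -4, 1; Σd² = 60
ρ = 1 − 6Σd² / [n(n²−1)] = 1 − 6×60 / (6×35) = 1 − 360/210 ≈ -0.7143

-0.7143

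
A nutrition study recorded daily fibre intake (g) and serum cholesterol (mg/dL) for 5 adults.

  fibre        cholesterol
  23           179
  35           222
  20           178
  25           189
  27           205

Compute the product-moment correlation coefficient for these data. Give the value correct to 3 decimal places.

0.963

n = 5, Σx = 130, Σy = 973, Σx² = 3508, Σy² = 190755, Σxy = 25707
nΣxy − ΣxΣy = 128535 − 126490 = 2045
nΣx² − (Σx)² = 17540 − 16900 = 640; nΣy² − (Σy)² = 953775 − 946729 = 7046
r = 2045 / √(640 × 7046) = 2045 / 2123.5442 ≈ 0.963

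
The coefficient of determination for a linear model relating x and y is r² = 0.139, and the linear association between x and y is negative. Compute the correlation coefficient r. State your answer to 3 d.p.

|r| = √0.139 = 0.373
The association is negative, so r = −0.373.

-0.373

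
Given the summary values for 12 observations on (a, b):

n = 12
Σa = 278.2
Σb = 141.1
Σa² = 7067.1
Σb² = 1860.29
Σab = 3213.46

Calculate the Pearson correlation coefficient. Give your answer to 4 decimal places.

-0.1637

r = (nΣab − ΣaΣb) / √[(nΣa² − (Σa)²)(nΣb² − (Σb)²)]
Numerator: 12×3213.46 − 278.2×141.1 = -692.5
Denominator: √[(84805.2 − 77395.24)(22323.48 − 19909.21)] = √[7409.96 × 2414.27] = 4229.6151
r = -692.5 / 4229.6151 ≈ -0.1637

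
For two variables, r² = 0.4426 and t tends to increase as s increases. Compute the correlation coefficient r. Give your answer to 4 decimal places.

|r| = √0.4426 = 0.6653
The association is positive, so r = 0.6653.

0.6653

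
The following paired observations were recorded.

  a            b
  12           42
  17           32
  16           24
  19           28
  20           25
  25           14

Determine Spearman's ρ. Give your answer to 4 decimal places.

-0.6571

Rank a: 1, 3, 2, 4, 5, 6
Rank b: 6, 5, 2, 4, 3, 1
d = rank(a) − rank(b): -5, -2, 0, 0, 2, 5; Σd² = 58
ρ = 1 − 6Σd² / [n(n²−1)] = 1 − 6×58 / (6×35) = 1 − 348/210 ≈ -0.6571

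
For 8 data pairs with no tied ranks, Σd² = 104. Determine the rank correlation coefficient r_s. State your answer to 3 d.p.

-0.238

ρ = 1 − 6Σd² / [n(n²−1)] = 1 − 6×104 / (8×63)
  = 1 − 624/504 = 1 − 1.2381 ≈ -0.238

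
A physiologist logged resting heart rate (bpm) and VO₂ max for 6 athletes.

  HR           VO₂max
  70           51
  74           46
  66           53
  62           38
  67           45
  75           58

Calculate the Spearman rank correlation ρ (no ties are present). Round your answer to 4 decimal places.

0.6000

Rank HR: 4, 5, 2, 1, 3, 6
Rank VO₂max: 4, 3, 5, 1, 2, 6
d = rank(HR) − rank(VO₂max): 0, 2, -3, 0, 1, 0; Σd² = 14
ρ = 1 − 6Σd² / [n(n²−1)] = 1 − 6×14 / (6×35) = 1 − 84/210 ≈ 0.6000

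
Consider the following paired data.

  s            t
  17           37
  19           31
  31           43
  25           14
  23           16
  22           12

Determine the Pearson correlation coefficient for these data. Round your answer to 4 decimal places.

0.1216

n = 6, Σs = 137, Σt = 153, Σs² = 3249, Σt² = 4775, Σst = 3533
nΣst − ΣsΣt = 21198 − 20961 = 237
nΣs² − (Σs)² = 19494 − 18769 = 725; nΣt² − (Σt)² = 28650 − 23409 = 5241
r = 237 / √(725 × 5241) = 237 / 1949.2883 ≈ 0.1216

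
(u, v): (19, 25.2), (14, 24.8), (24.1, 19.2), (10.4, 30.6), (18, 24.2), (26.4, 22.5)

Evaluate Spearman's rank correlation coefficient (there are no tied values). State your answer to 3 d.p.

Rank u: 4, 2, 5, 1, 3, 6
Rank v: 5, 4, 1, 6, 3, 2
d = rank(u) − rank(v): -1, -2, 4, -5, 0, 4; Σd² = 62
ρ = 1 − 6Σd² / [n(n²−1)] = 1 − 6×62 / (6×35) = 1 − 372/210 ≈ -0.771

-0.771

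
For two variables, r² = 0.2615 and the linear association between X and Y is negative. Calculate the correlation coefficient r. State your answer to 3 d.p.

-0.511

|r| = √0.2615 = 0.511
The association is negative, so r = −0.511.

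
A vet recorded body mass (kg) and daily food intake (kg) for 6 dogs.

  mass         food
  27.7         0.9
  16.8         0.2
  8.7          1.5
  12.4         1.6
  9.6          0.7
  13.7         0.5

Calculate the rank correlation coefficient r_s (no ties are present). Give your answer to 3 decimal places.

-0.429

Rank mass: 6, 5, 1, 3, 2, 4
Rank food: 4, 1, 5, 6, 3, 2
d = rank(mass) − rank(food): 2, 4, -4, -3, -1, 2; Σd² = 50
ρ = 1 − 6Σd² / [n(n²−1)] = 1 − 6×50 / (6×35) = 1 − 300/210 ≈ -0.429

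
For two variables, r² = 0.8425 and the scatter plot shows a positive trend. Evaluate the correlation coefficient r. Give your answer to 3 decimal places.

0.918

|r| = √0.8425 = 0.918
The association is positive, so r = 0.918.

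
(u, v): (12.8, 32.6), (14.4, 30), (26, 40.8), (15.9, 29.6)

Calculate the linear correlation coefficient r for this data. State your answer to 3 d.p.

0.894

n = 4, Σu = 69.1, Σv = 133, Σu² = 1300.01, Σv² = 4503.56, Σuv = 2380.72
nΣuv − ΣuΣv = 9522.88 − 9190.3 = 332.58
nΣu² − (Σu)² = 5200.04 − 4774.81 = 425.23; nΣv² − (Σv)² = 18014.24 − 17689 = 325.24
r = 332.58 / √(425.23 × 325.24) = 332.58 / 371.8895 ≈ 0.894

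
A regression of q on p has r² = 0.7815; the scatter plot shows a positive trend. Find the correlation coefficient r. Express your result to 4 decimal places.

|r| = √0.7815 = 0.8840
The association is positive, so r = 0.8840.

0.8840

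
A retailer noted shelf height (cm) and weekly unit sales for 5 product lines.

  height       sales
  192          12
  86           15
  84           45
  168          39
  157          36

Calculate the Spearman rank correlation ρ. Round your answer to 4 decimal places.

Rank height: 5, 2, 1, 4, 3
Rank sales: 1, 2, 5, 4, 3
d = rank(height) − rank(sales): 4, 0, -4, 0, 0; Σd² = 32
ρ = 1 − 6Σd² / [n(n²−1)] = 1 − 6×32 / (5×24) = 1 − 192/120 ≈ -0.6000

-0.6000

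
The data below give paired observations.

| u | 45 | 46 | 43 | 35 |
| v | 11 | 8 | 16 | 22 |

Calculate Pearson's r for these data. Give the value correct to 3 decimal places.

n = 4, Σu = 169, Σv = 57, Σu² = 7215, Σv² = 925, Σuv = 2321
nΣuv − ΣuΣv = 9284 − 9633 = -349
nΣu² − (Σu)² = 28860 − 28561 = 299; nΣv² − (Σv)² = 3700 − 3249 = 451
r = -349 / √(299 × 451) = -349 / 367.2179 ≈ -0.950

-0.950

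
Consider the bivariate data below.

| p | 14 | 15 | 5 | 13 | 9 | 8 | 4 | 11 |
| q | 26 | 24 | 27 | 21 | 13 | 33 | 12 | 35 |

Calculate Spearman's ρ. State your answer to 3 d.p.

0.119

Rank p: 7, 8, 2, 6, 4, 3, 1, 5
Rank q: 5, 4, 6, 3, 2, 7, 1, 8
d = rank(p) − rank(q): 2, 4, -4, 3, 2, -4, 0, -3; Σd² = 74
ρ = 1 − 6Σd² / [n(n²−1)] = 1 − 6×74 / (8×63) = 1 − 444/504 ≈ 0.119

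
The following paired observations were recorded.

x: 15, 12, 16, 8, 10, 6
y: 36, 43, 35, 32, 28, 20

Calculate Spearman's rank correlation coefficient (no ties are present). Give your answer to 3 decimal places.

Rank x: 5, 4, 6, 2, 3, 1
Rank y: 5, 6, 4, 3, 2, 1
d = rank(x) − rank(y): 0, -2, 2, -1, 1, 0; Σd² = 10
ρ = 1 − 6Σd² / [n(n²−1)] = 1 − 6×10 / (6×35) = 1 − 60/210 ≈ 0.714

0.714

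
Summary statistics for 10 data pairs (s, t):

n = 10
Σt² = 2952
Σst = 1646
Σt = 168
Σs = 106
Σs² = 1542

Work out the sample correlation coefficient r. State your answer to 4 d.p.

-0.5789

r = (nΣst − ΣsΣt) / √[(nΣs² − (Σs)²)(nΣt² − (Σt)²)]
Numerator: 10×1646 − 106×168 = -1348
Denominator: √[(15420 − 11236)(29520 − 28224)] = √[4184 × 1296] = 2328.6185
r = -1348 / 2328.6185 ≈ -0.5789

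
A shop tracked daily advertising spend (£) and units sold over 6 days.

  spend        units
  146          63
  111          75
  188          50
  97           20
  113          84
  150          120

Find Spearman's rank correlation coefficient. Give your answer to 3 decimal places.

Rank spend: 4, 2, 6, 1, 3, 5
Rank units: 3, 4, 2, 1, 5, 6
d = rank(spend) − rank(units): 1, -2, 4, 0, -2, -1; Σd² = 26
ρ = 1 − 6Σd² / [n(n²−1)] = 1 − 6×26 / (6×35) = 1 − 156/210 ≈ 0.257

0.257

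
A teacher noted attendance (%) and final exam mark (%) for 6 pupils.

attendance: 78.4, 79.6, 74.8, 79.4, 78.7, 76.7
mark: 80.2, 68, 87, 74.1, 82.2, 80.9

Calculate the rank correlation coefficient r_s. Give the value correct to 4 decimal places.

-0.8286

Rank attendance: 3, 6, 1, 5, 4, 2
Rank mark: 3, 1, 6, 2, 5, 4
d = rank(attendance) − rank(mark): 0, 5, -5, 3, -1, -2; Σd² = 64
ρ = 1 − 6Σd² / [n(n²−1)] = 1 − 6×64 / (6×35) = 1 − 384/210 ≈ -0.8286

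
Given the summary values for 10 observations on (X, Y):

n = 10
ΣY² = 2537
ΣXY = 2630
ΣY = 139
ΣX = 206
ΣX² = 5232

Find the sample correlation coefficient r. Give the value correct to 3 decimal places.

r = (nΣXY − ΣXΣY) / √[(nΣX² − (ΣX)²)(nΣY² − (ΣY)²)]
Numerator: 10×2630 − 206×139 = -2334
Denominator: √[(52320 − 42436)(25370 − 19321)] = √[9884 × 6049] = 7732.2905
r = -2334 / 7732.2905 ≈ -0.302

-0.302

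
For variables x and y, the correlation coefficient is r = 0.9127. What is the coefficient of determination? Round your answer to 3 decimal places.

0.833

r² = (0.9127)² = 0.833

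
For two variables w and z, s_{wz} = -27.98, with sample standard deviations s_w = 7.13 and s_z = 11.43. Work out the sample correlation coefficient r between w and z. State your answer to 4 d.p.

-0.3433

r = Cov(w,z) / (s_w · s_z) = -27.98 / (7.13 × 11.43)
  = -27.98 / 81.4959 ≈ -0.3433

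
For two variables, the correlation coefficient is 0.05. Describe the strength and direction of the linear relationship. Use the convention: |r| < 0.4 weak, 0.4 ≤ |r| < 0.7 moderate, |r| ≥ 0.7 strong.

r = 0.05 > 0 so the relationship is positive.
|r| = 0.05, which falls in the weak range.

weak positive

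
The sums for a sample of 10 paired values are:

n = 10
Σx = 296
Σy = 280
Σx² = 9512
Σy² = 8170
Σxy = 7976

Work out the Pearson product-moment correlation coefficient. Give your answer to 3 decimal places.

r = (nΣxy − ΣxΣy) / √[(nΣx² − (Σx)²)(nΣy² − (Σy)²)]
Numerator: 10×7976 − 296×280 = -3120
Denominator: √[(95120 − 87616)(81700 − 78400)] = √[7504 × 3300] = 4976.2637
r = -3120 / 4976.2637 ≈ -0.627

-0.627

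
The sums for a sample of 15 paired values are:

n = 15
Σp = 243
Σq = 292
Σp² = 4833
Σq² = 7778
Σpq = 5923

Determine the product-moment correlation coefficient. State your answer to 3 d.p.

r = (nΣpq − ΣpΣq) / √[(nΣp² − (Σp)²)(nΣq² − (Σq)²)]
Numerator: 15×5923 − 243×292 = 17889
Denominator: √[(72495 − 59049)(116670 − 85264)] = √[13446 × 31406] = 20549.5761
r = 17889 / 20549.5761 ≈ 0.871

0.871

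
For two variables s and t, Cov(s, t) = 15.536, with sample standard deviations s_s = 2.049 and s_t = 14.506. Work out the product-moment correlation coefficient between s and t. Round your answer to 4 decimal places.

r = Cov(s,t) / (s_s · s_t) = 15.536 / (2.049 × 14.506)
  = 15.536 / 29.7228 ≈ 0.5227

0.5227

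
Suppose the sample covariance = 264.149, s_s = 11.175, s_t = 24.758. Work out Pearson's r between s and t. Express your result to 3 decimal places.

0.955

r = Cov(s,t) / (s_s · s_t) = 264.149 / (11.175 × 24.758)
  = 264.149 / 276.6707 ≈ 0.955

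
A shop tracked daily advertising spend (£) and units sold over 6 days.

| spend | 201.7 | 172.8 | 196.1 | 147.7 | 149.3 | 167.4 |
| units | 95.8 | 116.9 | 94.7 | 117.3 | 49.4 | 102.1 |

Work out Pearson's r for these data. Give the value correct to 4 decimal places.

0.1735

n = 6, Σx = 1035, Σy = 576.2, Σx² = 181126.48, Σy² = 58435.4, Σxy = 99886.02
nΣxy − ΣxΣy = 599316.12 − 596367 = 2949.12
nΣx² − (Σx)² = 1086758.88 − 1071225 = 15533.88; nΣy² − (Σy)² = 350612.4 − 332006.44 = 18605.96
r = 2949.12 / √(15533.88 × 18605.96) = 2949.12 / 17000.6691 ≈ 0.1735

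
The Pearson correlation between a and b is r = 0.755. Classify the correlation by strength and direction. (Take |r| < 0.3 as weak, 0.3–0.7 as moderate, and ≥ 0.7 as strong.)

strong positive

r = 0.755 > 0 so the relationship is positive.
|r| = 0.755, which falls in the strong range.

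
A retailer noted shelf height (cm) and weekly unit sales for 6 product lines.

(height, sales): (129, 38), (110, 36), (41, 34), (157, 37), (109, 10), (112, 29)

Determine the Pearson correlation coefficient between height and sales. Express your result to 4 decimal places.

0.1104

n = 6, Σx = 658, Σy = 184, Σx² = 79496, Σy² = 6206, Σxy = 20403
nΣxy − ΣxΣy = 122418 − 121072 = 1346
nΣx² − (Σx)² = 476976 − 432964 = 44012; nΣy² − (Σy)² = 37236 − 33856 = 3380
r = 1346 / √(44012 × 3380) = 1346 / 12196.7438 ≈ 0.1104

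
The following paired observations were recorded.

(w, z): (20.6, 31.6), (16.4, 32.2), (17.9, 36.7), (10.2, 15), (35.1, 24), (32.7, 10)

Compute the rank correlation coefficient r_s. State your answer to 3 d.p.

Rank w: 4, 2, 3, 1, 6, 5
Rank z: 4, 5, 6, 2, 3, 1
d = rank(w) − rank(z): 0, -3, -3, -1, 3, 4; Σd² = 44
ρ = 1 − 6Σd² / [n(n²−1)] = 1 − 6×44 / (6×35) = 1 − 264/210 ≈ -0.257

-0.257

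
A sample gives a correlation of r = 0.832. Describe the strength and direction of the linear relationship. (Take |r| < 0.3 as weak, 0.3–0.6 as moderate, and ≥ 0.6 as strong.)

r = 0.832 > 0 so the relationship is positive.
|r| = 0.832, which falls in the strong range.

strong positive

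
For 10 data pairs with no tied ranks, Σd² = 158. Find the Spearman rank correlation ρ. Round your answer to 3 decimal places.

0.042

ρ = 1 − 6Σd² / [n(n²−1)] = 1 − 6×158 / (10×99)
  = 1 − 948/990 = 1 − 0.9576 ≈ 0.042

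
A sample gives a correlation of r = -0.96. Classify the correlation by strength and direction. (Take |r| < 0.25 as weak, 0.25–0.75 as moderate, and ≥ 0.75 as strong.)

strong negative

r = -0.96 < 0 so the relationship is negative.
|r| = 0.96, which falls in the strong range.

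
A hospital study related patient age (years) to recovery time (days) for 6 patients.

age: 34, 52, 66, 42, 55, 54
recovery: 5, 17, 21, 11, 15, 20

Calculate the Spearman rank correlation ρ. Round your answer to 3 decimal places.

0.829

Rank age: 1, 3, 6, 2, 5, 4
Rank recovery: 1, 4, 6, 2, 3, 5
d = rank(age) − rank(recovery): 0, -1, 0, 0, 2, -1; Σd² = 6
ρ = 1 − 6Σd² / [n(n²−1)] = 1 − 6×6 / (6×35) = 1 − 36/210 ≈ 0.829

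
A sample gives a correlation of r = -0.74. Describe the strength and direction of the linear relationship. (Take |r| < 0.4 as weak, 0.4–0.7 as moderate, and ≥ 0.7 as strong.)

r = -0.74 < 0 so the relationship is negative.
|r| = 0.74, which falls in the strong range.

strong negative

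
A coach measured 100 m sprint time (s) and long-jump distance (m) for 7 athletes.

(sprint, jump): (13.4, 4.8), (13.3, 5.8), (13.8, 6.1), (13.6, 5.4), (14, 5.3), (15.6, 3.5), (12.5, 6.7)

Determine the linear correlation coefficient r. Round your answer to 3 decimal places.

n = 7, Σx = 96.2, Σy = 37.6, Σx² = 1327.46, Σy² = 208.28, Σxy = 511.63
nΣxy − ΣxΣy = 3581.41 − 3617.12 = -35.71
nΣx² − (Σx)² = 9292.22 − 9254.44 = 37.78; nΣy² − (Σy)² = 1457.96 − 1413.76 = 44.2
r = -35.71 / √(37.78 × 44.2) = -35.71 / 40.8641 ≈ -0.874

-0.874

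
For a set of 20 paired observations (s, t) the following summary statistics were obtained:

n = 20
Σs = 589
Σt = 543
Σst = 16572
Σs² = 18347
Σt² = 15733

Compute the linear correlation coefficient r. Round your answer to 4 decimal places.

r = (nΣst − ΣsΣt) / √[(nΣs² − (Σs)²)(nΣt² − (Σt)²)]
Numerator: 20×16572 − 589×543 = 11613
Denominator: √[(366940 − 346921)(314660 − 294849)] = √[20019 × 19811] = 19914.7284
r = 11613 / 19914.7284 ≈ 0.5831

0.5831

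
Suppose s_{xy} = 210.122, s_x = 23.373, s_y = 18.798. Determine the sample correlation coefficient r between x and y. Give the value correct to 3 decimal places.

0.478

r = Cov(x,y) / (s_x · s_y) = 210.122 / (23.373 × 18.798)
  = 210.122 / 439.3657 ≈ 0.478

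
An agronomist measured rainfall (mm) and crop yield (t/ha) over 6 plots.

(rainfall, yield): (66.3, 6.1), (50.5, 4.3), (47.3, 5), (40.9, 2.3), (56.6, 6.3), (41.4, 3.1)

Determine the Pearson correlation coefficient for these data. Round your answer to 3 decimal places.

n = 6, Σx = 303, Σy = 27.1, Σx² = 15773.56, Σy² = 135.29, Σxy = 1437.07
nΣxy − ΣxΣy = 8622.42 − 8211.3 = 411.12
nΣx² − (Σx)² = 94641.36 − 91809 = 2832.36; nΣy² − (Σy)² = 811.74 − 734.41 = 77.33
r = 411.12 / √(2832.36 × 77.33) = 411.12 / 468.0026 ≈ 0.878

0.878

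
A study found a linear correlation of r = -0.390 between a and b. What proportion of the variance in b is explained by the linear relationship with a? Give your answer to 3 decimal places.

0.152

r² = (-0.390)² = 0.152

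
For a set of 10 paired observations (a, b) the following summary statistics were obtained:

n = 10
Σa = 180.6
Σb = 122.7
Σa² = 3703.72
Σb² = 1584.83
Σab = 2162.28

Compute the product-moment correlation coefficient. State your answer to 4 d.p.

-0.2867

r = (nΣab − ΣaΣb) / √[(nΣa² − (Σa)²)(nΣb² − (Σb)²)]
Numerator: 10×2162.28 − 180.6×122.7 = -536.82
Denominator: √[(37037.2 − 32616.36)(15848.3 − 15055.29)] = √[4420.84 × 793.01] = 1872.3702
r = -536.82 / 1872.3702 ≈ -0.2867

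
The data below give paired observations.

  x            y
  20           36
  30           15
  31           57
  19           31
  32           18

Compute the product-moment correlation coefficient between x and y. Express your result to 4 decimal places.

-0.1005

n = 5, Σx = 132, Σy = 157, Σx² = 3646, Σy² = 6055, Σxy = 4102
nΣxy − ΣxΣy = 20510 − 20724 = -214
nΣx² − (Σx)² = 18230 − 17424 = 806; nΣy² − (Σy)² = 30275 − 24649 = 5626
r = -214 / √(806 × 5626) = -214 / 2129.4497 ≈ -0.1005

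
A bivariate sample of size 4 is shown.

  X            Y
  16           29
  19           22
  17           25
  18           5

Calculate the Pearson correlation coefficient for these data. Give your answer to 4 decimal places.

n = 4, ΣX = 70, ΣY = 81, ΣX² = 1230, ΣY² = 1975, ΣXY = 1397
nΣXY − ΣXΣY = 5588 − 5670 = -82
nΣX² − (ΣX)² = 4920 − 4900 = 20; nΣY² − (ΣY)² = 7900 − 6561 = 1339
r = -82 / √(20 × 1339) = -82 / 163.6460 ≈ -0.5011

-0.5011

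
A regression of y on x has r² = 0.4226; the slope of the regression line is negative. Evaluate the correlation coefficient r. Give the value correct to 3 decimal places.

|r| = √0.4226 = 0.650
The association is negative, so r = −0.650.

-0.650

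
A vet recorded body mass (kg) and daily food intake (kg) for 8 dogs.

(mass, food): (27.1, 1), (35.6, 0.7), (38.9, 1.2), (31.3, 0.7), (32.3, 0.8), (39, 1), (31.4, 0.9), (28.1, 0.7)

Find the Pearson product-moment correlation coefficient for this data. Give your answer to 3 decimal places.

n = 8, Σx = 263.7, Σy = 7, Σx² = 8834.53, Σy² = 6.36, Σxy = 233.38
nΣxy − ΣxΣy = 1867.04 − 1845.9 = 21.14
nΣx² − (Σx)² = 70676.24 − 69537.69 = 1138.55; nΣy² − (Σy)² = 50.88 − 49 = 1.88
r = 21.14 / √(1138.55 × 1.88) = 21.14 / 46.2653 ≈ 0.457

0.457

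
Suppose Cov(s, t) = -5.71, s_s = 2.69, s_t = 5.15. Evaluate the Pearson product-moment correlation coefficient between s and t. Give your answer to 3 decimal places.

r = Cov(s,t) / (s_s · s_t) = -5.71 / (2.69 × 5.15)
  = -5.71 / 13.8535 ≈ -0.412

-0.412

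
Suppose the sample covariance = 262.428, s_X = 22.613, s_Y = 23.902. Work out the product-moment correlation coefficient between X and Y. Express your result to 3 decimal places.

0.486

r = Cov(X,Y) / (s_X · s_Y) = 262.428 / (22.613 × 23.902)
  = 262.428 / 540.4959 ≈ 0.486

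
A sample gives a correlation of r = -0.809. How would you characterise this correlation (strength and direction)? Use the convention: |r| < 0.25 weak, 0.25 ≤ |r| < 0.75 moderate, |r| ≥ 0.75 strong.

strong negative

r = -0.809 < 0 so the relationship is negative.
|r| = 0.809, which falls in the strong range.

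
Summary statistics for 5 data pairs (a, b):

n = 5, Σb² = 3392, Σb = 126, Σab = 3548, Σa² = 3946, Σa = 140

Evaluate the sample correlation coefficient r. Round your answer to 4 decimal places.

0.2664

r = (nΣab − ΣaΣb) / √[(nΣa² − (Σa)²)(nΣb² − (Σb)²)]
Numerator: 5×3548 − 140×126 = 100
Denominator: √[(19730 − 19600)(16960 − 15876)] = √[130 × 1084] = 375.3931
r = 100 / 375.3931 ≈ 0.2664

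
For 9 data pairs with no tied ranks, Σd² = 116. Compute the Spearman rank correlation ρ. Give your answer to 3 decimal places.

ρ = 1 − 6Σd² / [n(n²−1)] = 1 − 6×116 / (9×80)
  = 1 − 696/720 = 1 − 0.9667 ≈ 0.033

0.033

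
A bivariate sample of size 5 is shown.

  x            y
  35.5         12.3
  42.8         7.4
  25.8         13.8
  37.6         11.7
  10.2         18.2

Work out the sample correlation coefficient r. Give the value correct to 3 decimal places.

-0.954

n = 5, Σx = 151.9, Σy = 63.4, Σx² = 5275.53, Σy² = 864.62, Σxy = 1734.97
nΣxy − ΣxΣy = 8674.85 − 9630.46 = -955.61
nΣx² − (Σx)² = 26377.65 − 23073.61 = 3304.04; nΣy² − (Σy)² = 4323.1 − 4019.56 = 303.54
r = -955.61 / √(3304.04 × 303.54) = -955.61 / 1001.4531 ≈ -0.954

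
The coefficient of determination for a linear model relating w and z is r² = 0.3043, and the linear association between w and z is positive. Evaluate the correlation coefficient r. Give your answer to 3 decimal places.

0.552

|r| = √0.3043 = 0.552
The association is positive, so r = 0.552.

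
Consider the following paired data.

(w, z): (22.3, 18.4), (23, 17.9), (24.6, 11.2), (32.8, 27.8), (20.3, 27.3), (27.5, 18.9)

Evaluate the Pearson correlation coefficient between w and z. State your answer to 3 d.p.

n = 6, Σw = 150.5, Σz = 121.5, Σw² = 3875.63, Σz² = 2659.75, Σwz = 3083.32
nΣwz − ΣwΣz = 18499.92 − 18285.75 = 214.17
nΣw² − (Σw)² = 23253.78 − 22650.25 = 603.53; nΣz² − (Σz)² = 15958.5 − 14762.25 = 1196.25
r = 214.17 / √(603.53 × 1196.25) = 214.17 / 849.6898 ≈ 0.252

0.252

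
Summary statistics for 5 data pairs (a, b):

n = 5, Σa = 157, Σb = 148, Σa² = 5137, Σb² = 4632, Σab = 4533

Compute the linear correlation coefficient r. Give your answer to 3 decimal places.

r = (nΣab − ΣaΣb) / √[(nΣa² − (Σa)²)(nΣb² − (Σb)²)]
Numerator: 5×4533 − 157×148 = -571
Denominator: √[(25685 − 24649)(23160 − 21904)] = √[1036 × 1256] = 1140.7086
r = -571 / 1140.7086 ≈ -0.501

-0.501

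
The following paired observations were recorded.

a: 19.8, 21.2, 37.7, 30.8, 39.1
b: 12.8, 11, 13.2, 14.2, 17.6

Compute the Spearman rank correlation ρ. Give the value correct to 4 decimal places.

Rank a: 1, 2, 4, 3, 5
Rank b: 2, 1, 3, 4, 5
d = rank(a) − rank(b): -1, 1, 1, -1, 0; Σd² = 4
ρ = 1 − 6Σd² / [n(n²−1)] = 1 − 6×4 / (5×24) = 1 − 24/120 ≈ 0.8000

0.8000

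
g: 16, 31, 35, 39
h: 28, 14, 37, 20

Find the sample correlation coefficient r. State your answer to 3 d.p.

-0.126

n = 4, Σg = 121, Σh = 99, Σg² = 3963, Σh² = 2749, Σgh = 2957
nΣgh − ΣgΣh = 11828 − 11979 = -151
nΣg² − (Σg)² = 15852 − 14641 = 1211; nΣh² − (Σh)² = 10996 − 9801 = 1195
r = -151 / √(1211 × 1195) = -151 / 1202.9734 ≈ -0.126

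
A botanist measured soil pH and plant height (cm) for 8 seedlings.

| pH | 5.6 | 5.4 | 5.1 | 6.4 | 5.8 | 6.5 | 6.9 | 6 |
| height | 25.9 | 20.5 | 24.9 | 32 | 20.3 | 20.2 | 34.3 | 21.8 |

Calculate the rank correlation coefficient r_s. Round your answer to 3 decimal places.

0.190

Rank pH: 3, 2, 1, 6, 4, 7, 8, 5
Rank height: 6, 3, 5, 7, 2, 1, 8, 4
d = rank(pH) − rank(height): -3, -1, -4, -1, 2, 6, 0, 1; Σd² = 68
ρ = 1 − 6Σd² / [n(n²−1)] = 1 − 6×68 / (8×63) = 1 − 408/504 ≈ 0.190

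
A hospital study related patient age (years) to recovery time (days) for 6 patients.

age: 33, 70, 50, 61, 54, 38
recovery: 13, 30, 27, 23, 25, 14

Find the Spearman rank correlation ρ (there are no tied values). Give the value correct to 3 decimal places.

Rank age: 1, 6, 3, 5, 4, 2
Rank recovery: 1, 6, 5, 3, 4, 2
d = rank(age) − rank(recovery): 0, 0, -2, 2, 0, 0; Σd² = 8
ρ = 1 − 6Σd² / [n(n²−1)] = 1 − 6×8 / (6×35) = 1 − 48/210 ≈ 0.771

0.771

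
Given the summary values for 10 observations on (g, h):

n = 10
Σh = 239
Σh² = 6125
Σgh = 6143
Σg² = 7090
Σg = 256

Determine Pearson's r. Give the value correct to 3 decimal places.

r = (nΣgh − ΣgΣh) / √[(nΣg² − (Σg)²)(nΣh² − (Σh)²)]
Numerator: 10×6143 − 256×239 = 246
Denominator: √[(70900 − 65536)(61250 − 57121)] = √[5364 × 4129] = 4706.1615
r = 246 / 4706.1615 ≈ 0.052

0.052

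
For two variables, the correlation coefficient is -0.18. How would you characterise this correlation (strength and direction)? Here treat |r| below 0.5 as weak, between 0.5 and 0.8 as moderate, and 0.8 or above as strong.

weak negative

r = -0.18 < 0 so the relationship is negative.
|r| = 0.18, which falls in the weak range.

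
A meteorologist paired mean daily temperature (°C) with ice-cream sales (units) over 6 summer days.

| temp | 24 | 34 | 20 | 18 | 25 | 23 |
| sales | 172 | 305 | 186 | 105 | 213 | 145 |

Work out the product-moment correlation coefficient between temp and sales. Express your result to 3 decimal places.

n = 6, Σx = 144, Σy = 1126, Σx² = 3610, Σy² = 234624, Σxy = 28768
nΣxy − ΣxΣy = 172608 − 162144 = 10464
nΣx² − (Σx)² = 21660 − 20736 = 924; nΣy² − (Σy)² = 1407744 − 1267876 = 139868
r = 10464 / √(924 × 139868) = 10464 / 11368.2906 ≈ 0.920

0.920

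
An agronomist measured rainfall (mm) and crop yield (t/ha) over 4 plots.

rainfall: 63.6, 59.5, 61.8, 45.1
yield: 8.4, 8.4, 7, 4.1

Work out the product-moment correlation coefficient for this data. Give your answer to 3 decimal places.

0.922

n = 4, Σx = 230, Σy = 27.9, Σx² = 13438.46, Σy² = 206.93, Σxy = 1651.55
nΣxy − ΣxΣy = 6606.2 − 6417 = 189.2
nΣx² − (Σx)² = 53753.84 − 52900 = 853.84; nΣy² − (Σy)² = 827.72 − 778.41 = 49.31
r = 189.2 / √(853.84 × 49.31) = 189.2 / 205.1898 ≈ 0.922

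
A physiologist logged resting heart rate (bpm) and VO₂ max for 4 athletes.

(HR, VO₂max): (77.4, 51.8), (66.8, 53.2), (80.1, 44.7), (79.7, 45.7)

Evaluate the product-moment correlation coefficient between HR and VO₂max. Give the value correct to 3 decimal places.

-0.806

n = 4, Σx = 304, Σy = 195.4, Σx² = 23221.1, Σy² = 9600.06, Σxy = 14785.84
nΣxy − ΣxΣy = 59143.36 − 59401.6 = -258.24
nΣx² − (Σx)² = 92884.4 − 92416 = 468.4; nΣy² − (Σy)² = 38400.24 − 38181.16 = 219.08
r = -258.24 / √(468.4 × 219.08) = -258.24 / 320.3390 ≈ -0.806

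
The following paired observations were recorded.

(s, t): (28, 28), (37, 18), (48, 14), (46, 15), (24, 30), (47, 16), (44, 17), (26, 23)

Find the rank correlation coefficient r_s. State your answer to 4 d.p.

-0.9524

Rank s: 3, 4, 8, 6, 1, 7, 5, 2
Rank t: 7, 5, 1, 2, 8, 3, 4, 6
d = rank(s) − rank(t): -4, -1, 7, 4, -7, 4, 1, -4; Σd² = 164
ρ = 1 − 6Σd² / [n(n²−1)] = 1 − 6×164 / (8×63) = 1 − 984/504 ≈ -0.9524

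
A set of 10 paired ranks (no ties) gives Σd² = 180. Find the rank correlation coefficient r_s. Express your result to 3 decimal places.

ρ = 1 − 6Σd² / [n(n²−1)] = 1 − 6×180 / (10×99)
  = 1 − 1080/990 = 1 − 1.0909 ≈ -0.091

-0.091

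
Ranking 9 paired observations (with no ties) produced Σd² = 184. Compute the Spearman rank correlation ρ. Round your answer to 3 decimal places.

-0.533

ρ = 1 − 6Σd² / [n(n²−1)] = 1 − 6×184 / (9×80)
  = 1 − 1104/720 = 1 − 1.5333 ≈ -0.533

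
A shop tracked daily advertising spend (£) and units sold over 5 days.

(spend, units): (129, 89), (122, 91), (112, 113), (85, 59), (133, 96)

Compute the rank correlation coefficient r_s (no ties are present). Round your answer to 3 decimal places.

Rank spend: 4, 3, 2, 1, 5
Rank units: 2, 3, 5, 1, 4
d = rank(spend) − rank(units): 2, 0, -3, 0, 1; Σd² = 14
ρ = 1 − 6Σd² / [n(n²−1)] = 1 − 6×14 / (5×24) = 1 − 84/120 ≈ 0.300

0.300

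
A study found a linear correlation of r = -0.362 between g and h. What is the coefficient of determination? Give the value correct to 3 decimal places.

0.131

r² = (-0.362)² = 0.131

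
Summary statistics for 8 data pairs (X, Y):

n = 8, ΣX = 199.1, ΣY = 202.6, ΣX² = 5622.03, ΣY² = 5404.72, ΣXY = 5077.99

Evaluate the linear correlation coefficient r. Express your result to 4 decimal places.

r = (nΣXY − ΣXΣY) / √[(nΣX² − (ΣX)²)(nΣY² − (ΣY)²)]
Numerator: 8×5077.99 − 199.1×202.6 = 286.26
Denominator: √[(44976.24 − 39640.81)(43237.76 − 41046.76)] = √[5335.43 × 2191] = 3419.0535
r = 286.26 / 3419.0535 ≈ 0.0837

0.0837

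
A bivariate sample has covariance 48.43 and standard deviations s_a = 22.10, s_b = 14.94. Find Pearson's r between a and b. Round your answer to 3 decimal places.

r = Cov(a,b) / (s_a · s_b) = 48.43 / (22.10 × 14.94)
  = 48.43 / 330.1740 ≈ 0.147

0.147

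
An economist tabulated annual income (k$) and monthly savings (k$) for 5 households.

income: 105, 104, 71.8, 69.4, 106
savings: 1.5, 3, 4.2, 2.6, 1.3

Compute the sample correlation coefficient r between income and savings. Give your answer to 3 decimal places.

n = 5, Σx = 456.2, Σy = 12.6, Σx² = 43048.6, Σy² = 37.34, Σxy = 1089.3
nΣxy − ΣxΣy = 5446.5 − 5748.12 = -301.62
nΣx² − (Σx)² = 215243 − 208118.44 = 7124.56; nΣy² − (Σy)² = 186.7 − 158.76 = 27.94
r = -301.62 / √(7124.56 × 27.94) = -301.62 / 446.1616 ≈ -0.676

-0.676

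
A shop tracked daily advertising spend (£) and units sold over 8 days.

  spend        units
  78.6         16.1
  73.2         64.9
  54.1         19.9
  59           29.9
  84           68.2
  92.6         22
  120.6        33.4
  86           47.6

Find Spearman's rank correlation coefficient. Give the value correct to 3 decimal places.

0.238

Rank spend: 4, 3, 1, 2, 5, 7, 8, 6
Rank units: 1, 7, 2, 4, 8, 3, 5, 6
d = rank(spend) − rank(units): 3, -4, -1, -2, -3, 4, 3, 0; Σd² = 64
ρ = 1 − 6Σd² / [n(n²−1)] = 1 − 6×64 / (8×63) = 1 − 384/504 ≈ 0.238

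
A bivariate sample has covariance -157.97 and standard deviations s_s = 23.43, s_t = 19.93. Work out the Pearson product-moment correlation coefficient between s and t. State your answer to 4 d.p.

r = Cov(s,t) / (s_s · s_t) = -157.97 / (23.43 × 19.93)
  = -157.97 / 466.9599 ≈ -0.3383

-0.3383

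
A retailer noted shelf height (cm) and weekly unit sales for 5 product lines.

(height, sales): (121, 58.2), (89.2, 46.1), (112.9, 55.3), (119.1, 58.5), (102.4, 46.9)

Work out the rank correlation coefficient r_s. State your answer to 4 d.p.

Rank height: 5, 1, 3, 4, 2
Rank sales: 4, 1, 3, 5, 2
d = rank(height) − rank(sales): 1, 0, 0, -1, 0; Σd² = 2
ρ = 1 − 6Σd² / [n(n²−1)] = 1 − 6×2 / (5×24) = 1 − 12/120 ≈ 0.9000

0.9000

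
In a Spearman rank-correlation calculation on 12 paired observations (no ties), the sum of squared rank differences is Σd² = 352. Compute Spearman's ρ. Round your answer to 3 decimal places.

ρ = 1 − 6Σd² / [n(n²−1)] = 1 − 6×352 / (12×143)
  = 1 − 2112/1716 = 1 − 1.2308 ≈ -0.231

-0.231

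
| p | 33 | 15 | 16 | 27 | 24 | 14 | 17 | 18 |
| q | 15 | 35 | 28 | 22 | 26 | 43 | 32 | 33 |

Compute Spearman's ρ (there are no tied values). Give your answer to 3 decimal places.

-0.905

Rank p: 8, 2, 3, 7, 6, 1, 4, 5
Rank q: 1, 7, 4, 2, 3, 8, 5, 6
d = rank(p) − rank(q): 7, -5, -1, 5, 3, -7, -1, -1; Σd² = 160
ρ = 1 − 6Σd² / [n(n²−1)] = 1 − 6×160 / (8×63) = 1 − 960/504 ≈ -0.905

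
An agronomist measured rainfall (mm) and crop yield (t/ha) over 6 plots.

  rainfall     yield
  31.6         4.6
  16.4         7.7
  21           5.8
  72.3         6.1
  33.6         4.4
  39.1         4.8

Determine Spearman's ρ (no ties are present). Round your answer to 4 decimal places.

Rank rainfall: 3, 1, 2, 6, 4, 5
Rank yield: 2, 6, 4, 5, 1, 3
d = rank(rainfall) − rank(yield): 1, -5, -2, 1, 3, 2; Σd² = 44
ρ = 1 − 6Σd² / [n(n²−1)] = 1 − 6×44 / (6×35) = 1 − 264/210 ≈ -0.2571

-0.2571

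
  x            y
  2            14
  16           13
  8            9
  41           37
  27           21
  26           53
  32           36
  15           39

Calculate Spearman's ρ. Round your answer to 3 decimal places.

Rank x: 1, 4, 2, 8, 6, 5, 7, 3
Rank y: 3, 2, 1, 6, 4, 8, 5, 7
d = rank(x) − rank(y): -2, 2, 1, 2, 2, -3, 2, -4; Σd² = 46
ρ = 1 − 6Σd² / [n(n²−1)] = 1 − 6×46 / (8×63) = 1 − 276/504 ≈ 0.452

0.452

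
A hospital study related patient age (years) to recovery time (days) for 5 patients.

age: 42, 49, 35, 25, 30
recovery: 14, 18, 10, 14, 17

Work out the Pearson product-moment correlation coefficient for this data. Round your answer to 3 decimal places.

0.314

n = 5, Σx = 181, Σy = 73, Σx² = 6915, Σy² = 1105, Σxy = 2680
nΣxy − ΣxΣy = 13400 − 13213 = 187
nΣx² − (Σx)² = 34575 − 32761 = 1814; nΣy² − (Σy)² = 5525 − 5329 = 196
r = 187 / √(1814 × 196) = 187 / 596.2751 ≈ 0.314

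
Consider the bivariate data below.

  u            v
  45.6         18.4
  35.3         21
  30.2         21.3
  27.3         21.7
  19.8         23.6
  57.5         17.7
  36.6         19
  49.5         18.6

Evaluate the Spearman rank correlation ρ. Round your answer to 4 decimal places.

Rank u: 6, 4, 3, 2, 1, 8, 5, 7
Rank v: 2, 5, 6, 7, 8, 1, 4, 3
d = rank(u) − rank(v): 4, -1, -3, -5, -7, 7, 1, 4; Σd² = 166
ρ = 1 − 6Σd² / [n(n²−1)] = 1 − 6×166 / (8×63) = 1 − 996/504 ≈ -0.9762

-0.9762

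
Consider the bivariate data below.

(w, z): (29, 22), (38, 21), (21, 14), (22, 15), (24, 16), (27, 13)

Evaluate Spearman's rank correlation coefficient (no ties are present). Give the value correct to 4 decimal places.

Rank w: 5, 6, 1, 2, 3, 4
Rank z: 6, 5, 2, 3, 4, 1
d = rank(w) − rank(z): -1, 1, -1, -1, -1, 3; Σd² = 14
ρ = 1 − 6Σd² / [n(n²−1)] = 1 − 6×14 / (6×35) = 1 − 84/210 ≈ 0.6000

0.6000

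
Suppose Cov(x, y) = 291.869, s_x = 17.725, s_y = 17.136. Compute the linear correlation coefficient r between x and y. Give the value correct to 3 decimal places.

r = Cov(x,y) / (s_x · s_y) = 291.869 / (17.725 × 17.136)
  = 291.869 / 303.7356 ≈ 0.961

0.961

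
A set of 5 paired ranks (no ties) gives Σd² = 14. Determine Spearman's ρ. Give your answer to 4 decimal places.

0.3000

ρ = 1 − 6Σd² / [n(n²−1)] = 1 − 6×14 / (5×24)
  = 1 − 84/120 = 1 − 0.70000 ≈ 0.3000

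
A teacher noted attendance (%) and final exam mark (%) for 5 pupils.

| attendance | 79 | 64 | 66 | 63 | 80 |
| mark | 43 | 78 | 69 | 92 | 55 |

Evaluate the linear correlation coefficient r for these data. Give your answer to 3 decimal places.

n = 5, Σx = 352, Σy = 337, Σx² = 25062, Σy² = 24183, Σxy = 23139
nΣxy − ΣxΣy = 115695 − 118624 = -2929
nΣx² − (Σx)² = 125310 − 123904 = 1406; nΣy² − (Σy)² = 120915 − 113569 = 7346
r = -2929 / √(1406 × 7346) = -2929 / 3213.7946 ≈ -0.911

-0.911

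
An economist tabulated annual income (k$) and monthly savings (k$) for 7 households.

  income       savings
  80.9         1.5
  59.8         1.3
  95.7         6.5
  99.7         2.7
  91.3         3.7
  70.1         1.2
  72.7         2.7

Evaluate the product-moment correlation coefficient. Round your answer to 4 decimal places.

0.6755

n = 7, Σx = 570.2, Σy = 19.6, Σx² = 47754.42, Σy² = 75.9, Σxy = 1708.55
nΣxy − ΣxΣy = 11959.85 − 11175.92 = 783.93
nΣx² − (Σx)² = 334280.94 − 325128.04 = 9152.9; nΣy² − (Σy)² = 531.3 − 384.16 = 147.14
r = 783.93 / √(9152.9 × 147.14) = 783.93 / 1160.4989 ≈ 0.6755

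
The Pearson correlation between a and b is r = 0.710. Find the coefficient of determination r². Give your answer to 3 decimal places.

0.504

r² = (0.710)² = 0.504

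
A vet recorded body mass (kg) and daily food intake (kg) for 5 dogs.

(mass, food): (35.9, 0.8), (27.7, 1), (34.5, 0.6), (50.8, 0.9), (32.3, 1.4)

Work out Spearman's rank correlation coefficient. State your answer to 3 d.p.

Rank mass: 4, 1, 3, 5, 2
Rank food: 2, 4, 1, 3, 5
d = rank(mass) − rank(food): 2, -3, 2, 2, -3; Σd² = 30
ρ = 1 − 6Σd² / [n(n²−1)] = 1 − 6×30 / (5×24) = 1 − 180/120 ≈ -0.500

-0.500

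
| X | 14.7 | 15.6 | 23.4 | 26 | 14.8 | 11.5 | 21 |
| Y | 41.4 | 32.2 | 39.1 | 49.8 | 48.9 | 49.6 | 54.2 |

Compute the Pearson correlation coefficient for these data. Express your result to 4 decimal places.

n = 7, ΣX = 127, ΣY = 315.2, ΣX² = 2475.3, ΣY² = 14548.66, ΣXY = 5752.96
nΣXY − ΣXΣY = 40270.72 − 40030.4 = 240.32
nΣX² − (ΣX)² = 17327.1 − 16129 = 1198.1; nΣY² − (ΣY)² = 101840.62 − 99351.04 = 2489.58
r = 240.32 / √(1198.1 × 2489.58) = 240.32 / 1727.0686 ≈ 0.1391

0.1391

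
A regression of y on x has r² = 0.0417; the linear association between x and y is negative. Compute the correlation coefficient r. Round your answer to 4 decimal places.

|r| = √0.0417 = 0.2042
The association is negative, so r = −0.2042.

-0.2042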